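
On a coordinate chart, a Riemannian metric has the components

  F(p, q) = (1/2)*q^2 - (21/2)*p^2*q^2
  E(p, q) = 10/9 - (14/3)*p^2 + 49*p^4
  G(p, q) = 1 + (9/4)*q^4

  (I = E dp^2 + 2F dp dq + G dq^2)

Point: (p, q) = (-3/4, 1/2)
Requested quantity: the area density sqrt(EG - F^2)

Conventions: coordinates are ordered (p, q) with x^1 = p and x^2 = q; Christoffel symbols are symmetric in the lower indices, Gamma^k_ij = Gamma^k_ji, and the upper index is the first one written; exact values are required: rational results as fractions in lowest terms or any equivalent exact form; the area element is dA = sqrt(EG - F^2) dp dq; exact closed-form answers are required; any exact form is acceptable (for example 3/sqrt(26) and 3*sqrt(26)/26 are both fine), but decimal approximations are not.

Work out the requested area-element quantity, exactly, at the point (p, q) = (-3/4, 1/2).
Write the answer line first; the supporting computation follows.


Answer: sqrt(EG - F^2) = sqrt(32557)/48

E = 32233/2304, F = -173/128, G = 73/64; EG - F^2 = 32557/2304


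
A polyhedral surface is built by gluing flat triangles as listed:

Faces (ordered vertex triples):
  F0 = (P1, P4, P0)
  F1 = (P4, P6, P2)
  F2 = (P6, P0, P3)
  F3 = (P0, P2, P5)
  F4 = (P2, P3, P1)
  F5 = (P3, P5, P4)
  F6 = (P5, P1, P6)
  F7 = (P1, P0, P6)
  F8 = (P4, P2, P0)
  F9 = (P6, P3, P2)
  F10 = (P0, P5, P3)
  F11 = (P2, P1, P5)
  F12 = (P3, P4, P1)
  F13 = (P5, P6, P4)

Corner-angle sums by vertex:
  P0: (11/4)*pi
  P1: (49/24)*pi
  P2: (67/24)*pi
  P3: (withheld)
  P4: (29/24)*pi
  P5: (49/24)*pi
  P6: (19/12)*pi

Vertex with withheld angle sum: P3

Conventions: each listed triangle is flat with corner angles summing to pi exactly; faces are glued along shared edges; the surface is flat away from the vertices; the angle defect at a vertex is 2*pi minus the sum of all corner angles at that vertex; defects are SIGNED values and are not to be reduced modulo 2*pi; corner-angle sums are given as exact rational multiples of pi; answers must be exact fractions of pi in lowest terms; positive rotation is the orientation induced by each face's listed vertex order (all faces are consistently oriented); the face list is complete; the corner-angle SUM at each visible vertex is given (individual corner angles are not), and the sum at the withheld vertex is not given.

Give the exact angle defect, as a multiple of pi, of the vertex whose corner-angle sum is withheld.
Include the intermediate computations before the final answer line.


V = 7, E = 21, F = 14; chi = V - E + F = 0
Gauss-Bonnet: total defect = 2*pi*chi = 0; visible defects sum to (-5/12)*pi

Answer: defect(P3) = (5/12)*pi


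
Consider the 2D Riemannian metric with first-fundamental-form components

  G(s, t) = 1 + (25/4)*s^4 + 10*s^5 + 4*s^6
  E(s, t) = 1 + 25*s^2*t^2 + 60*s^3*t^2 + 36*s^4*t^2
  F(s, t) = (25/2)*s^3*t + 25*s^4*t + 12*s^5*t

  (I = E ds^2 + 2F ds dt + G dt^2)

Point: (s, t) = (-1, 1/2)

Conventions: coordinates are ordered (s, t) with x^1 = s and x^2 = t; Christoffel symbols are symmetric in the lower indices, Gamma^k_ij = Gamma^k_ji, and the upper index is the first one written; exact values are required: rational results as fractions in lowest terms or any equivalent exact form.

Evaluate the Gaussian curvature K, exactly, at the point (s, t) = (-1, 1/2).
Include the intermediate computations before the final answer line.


E = 5/4, F = 1/4, G = 5/4, EG - F^2 = 3/2 at the point
E_s = -7/2, E_t = 1, F_s = -5/4, F_t = 1/2, G_s = 1, G_t = 0
E_tt = 2, F_st = -5/2, G_ss = -5
Evaluate Brioschi's two determinant matrices M1, M2 and divide by (EG - F^2)^2.
M1 = [[-E_tt/2 + F_st - G_ss/2, E_s/2, F_s - E_t/2], [F_t - G_s/2, E, F], [G_t/2, F, G]] = [[-1, -7/4, -7/4], [0, 5/4, 1/4], [0, 1/4, 5/4]]; det M1 = -3/2
M2 = [[0, E_t/2, G_s/2], [E_t/2, E, F], [G_s/2, F, G]] = [[0, 1/2, 1/2], [1/2, 5/4, 1/4], [1/2, 1/4, 5/4]]; det M2 = -1/2
det M1 - det M2 = -1; K = -1 / (3/2)^2 = -4/9

Answer: K = -4/9


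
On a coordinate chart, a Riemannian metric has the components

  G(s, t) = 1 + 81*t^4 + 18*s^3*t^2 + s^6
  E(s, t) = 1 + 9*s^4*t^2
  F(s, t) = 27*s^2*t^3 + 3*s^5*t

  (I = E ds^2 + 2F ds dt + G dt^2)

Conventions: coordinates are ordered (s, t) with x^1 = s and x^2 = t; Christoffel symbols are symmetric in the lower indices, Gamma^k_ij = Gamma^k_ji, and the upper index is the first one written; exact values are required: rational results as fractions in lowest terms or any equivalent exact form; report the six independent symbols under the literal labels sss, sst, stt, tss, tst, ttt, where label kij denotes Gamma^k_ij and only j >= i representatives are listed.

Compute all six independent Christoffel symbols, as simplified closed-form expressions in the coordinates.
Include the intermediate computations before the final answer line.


E = 1 + 9*s^4*t^2; F = 27*s^2*t^3 + 3*s^5*t; G = 1 + 81*t^4 + 18*s^3*t^2 + s^6
Gamma^k_ij = (1/2) g^{kl} (d_i g_jl + d_j g_il - d_l g_ij), with g^inv = (1/(EG-F^2)) [[G, -F], [-F, E]]
first partials: E_s = 36*s^3*t^2, E_t = 18*s^4*t, F_s = 54*s*t^3 + 15*s^4*t, F_t = 81*s^2*t^2 + 3*s^5, G_s = 54*s^2*t^2 + 6*s^5, G_t = 324*t^3 + 36*s^3*t
D = EG - F^2 = 1 + 81*t^4 + 18*s^3*t^2 + 9*s^4*t^2 + s^6
expanded: Gamma^s_ss = (G E_s - 2F F_s + F E_t)/(2D), Gamma^s_st = (G E_t - F G_s)/(2D), Gamma^s_tt = (2G F_t - G G_s - F G_t)/(2D), Gamma^t_ss = (2E F_s - E E_t - F E_s)/(2D), Gamma^t_st = (E G_s - F E_t)/(2D), Gamma^t_tt = (E G_t - 2F F_t + F G_s)/(2D); substitute and cancel common factors

Answer: Gamma_sss = 18*s^3*t^2/(s^6 + 9*s^4*t^2 + 18*s^3*t^2 + 81*t^4 + 1), Gamma_sst = 9*s^4*t/(s^6 + 9*s^4*t^2 + 18*s^3*t^2 + 81*t^4 + 1), Gamma_stt = 54*s^2*t^2/(s^6 + 9*s^4*t^2 + 18*s^3*t^2 + 81*t^4 + 1), Gamma_tss = (6*s^4*t + 54*s*t^3)/(s^6 + 9*s^4*t^2 + 18*s^3*t^2 + 81*t^4 + 1), Gamma_tst = (3*s^5 + 27*s^2*t^2)/(s^6 + 9*s^4*t^2 + 18*s^3*t^2 + 81*t^4 + 1), Gamma_ttt = (18*s^3*t + 162*t^3)/(s^6 + 9*s^4*t^2 + 18*s^3*t^2 + 81*t^4 + 1)


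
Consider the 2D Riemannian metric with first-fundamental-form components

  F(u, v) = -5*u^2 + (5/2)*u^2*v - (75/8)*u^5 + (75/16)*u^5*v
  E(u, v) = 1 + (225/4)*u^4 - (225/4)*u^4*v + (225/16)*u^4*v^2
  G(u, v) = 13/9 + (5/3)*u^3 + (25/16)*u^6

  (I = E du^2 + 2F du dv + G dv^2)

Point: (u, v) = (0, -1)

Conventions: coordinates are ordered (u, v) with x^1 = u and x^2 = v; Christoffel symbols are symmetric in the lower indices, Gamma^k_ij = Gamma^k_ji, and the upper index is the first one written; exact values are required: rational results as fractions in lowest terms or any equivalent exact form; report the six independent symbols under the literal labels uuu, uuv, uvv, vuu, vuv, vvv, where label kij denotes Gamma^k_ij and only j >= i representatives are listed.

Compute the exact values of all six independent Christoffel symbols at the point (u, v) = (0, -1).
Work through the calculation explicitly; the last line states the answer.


E = 1, F = 0, G = 13/9 at the point
E_u = 0, E_v = 0, F_u = 0, F_v = 0, G_u = 0, G_v = 0
EG - F^2 = 13/9;  g^inv = (9/13) * [[13/9, 0], [0, 1]]
first-kind symbols [ij,l] = (1/2)(d_i g_jl + d_j g_il - d_l g_ij): [uu,u] = E_u/2 = 0, [uu,v] = F_u - E_v/2 = 0, [uv,u] = E_v/2 = 0, [uv,v] = G_u/2 = 0, [vv,u] = F_v - G_u/2 = 0, [vv,v] = G_v/2 = 0
Gamma^u_ij = (G*[ij,u] - F*[ij,v])/(EG - F^2), Gamma^v_ij = (E*[ij,v] - F*[ij,u])/(EG - F^2)

Answer: Gamma_uuu = 0, Gamma_uuv = 0, Gamma_uvv = 0, Gamma_vuu = 0, Gamma_vuv = 0, Gamma_vvv = 0


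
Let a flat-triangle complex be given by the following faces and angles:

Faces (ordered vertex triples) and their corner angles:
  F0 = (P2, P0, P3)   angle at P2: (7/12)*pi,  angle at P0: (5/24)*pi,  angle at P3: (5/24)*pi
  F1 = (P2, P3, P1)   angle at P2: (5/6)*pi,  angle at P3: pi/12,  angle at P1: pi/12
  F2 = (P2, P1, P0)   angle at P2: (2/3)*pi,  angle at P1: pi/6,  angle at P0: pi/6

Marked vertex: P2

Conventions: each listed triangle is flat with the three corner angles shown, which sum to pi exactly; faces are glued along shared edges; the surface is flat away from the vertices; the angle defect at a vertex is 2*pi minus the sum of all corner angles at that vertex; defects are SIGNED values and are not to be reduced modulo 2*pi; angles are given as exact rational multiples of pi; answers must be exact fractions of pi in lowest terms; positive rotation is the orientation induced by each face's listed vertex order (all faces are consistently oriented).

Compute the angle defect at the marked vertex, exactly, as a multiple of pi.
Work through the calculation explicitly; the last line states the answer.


Sum of corner angles at P2: (25/12)*pi
defect = 2*pi - (25/12)*pi

Answer: defect(P2) = -pi/12


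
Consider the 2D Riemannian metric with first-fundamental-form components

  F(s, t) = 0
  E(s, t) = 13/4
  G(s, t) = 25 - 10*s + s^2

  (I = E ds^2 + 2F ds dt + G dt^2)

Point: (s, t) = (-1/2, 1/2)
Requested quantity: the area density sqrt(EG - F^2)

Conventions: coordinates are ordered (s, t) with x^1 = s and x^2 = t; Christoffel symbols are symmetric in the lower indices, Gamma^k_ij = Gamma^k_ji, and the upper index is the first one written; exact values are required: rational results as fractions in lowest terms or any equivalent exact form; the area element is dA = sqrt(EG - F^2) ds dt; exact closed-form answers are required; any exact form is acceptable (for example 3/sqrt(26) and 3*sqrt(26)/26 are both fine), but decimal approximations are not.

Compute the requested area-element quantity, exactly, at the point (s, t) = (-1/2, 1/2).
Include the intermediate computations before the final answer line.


E = 13/4, F = 0, G = 121/4; EG - F^2 = 1573/16

Answer: sqrt(EG - F^2) = 11*sqrt(13)/4


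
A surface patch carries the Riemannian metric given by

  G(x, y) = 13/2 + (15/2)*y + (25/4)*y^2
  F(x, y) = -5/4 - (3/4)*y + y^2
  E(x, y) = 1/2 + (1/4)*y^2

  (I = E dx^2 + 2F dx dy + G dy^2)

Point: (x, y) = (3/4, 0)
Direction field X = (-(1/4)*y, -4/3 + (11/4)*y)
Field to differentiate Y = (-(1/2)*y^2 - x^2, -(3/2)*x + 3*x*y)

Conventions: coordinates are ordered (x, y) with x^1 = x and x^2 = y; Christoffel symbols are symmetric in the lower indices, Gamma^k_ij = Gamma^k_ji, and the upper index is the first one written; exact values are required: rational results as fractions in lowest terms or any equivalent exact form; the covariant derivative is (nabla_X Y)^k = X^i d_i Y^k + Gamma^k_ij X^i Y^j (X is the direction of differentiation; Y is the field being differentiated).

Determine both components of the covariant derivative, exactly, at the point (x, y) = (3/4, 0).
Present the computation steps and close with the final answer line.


E = 1/2, F = -5/4, G = 13/2 at the point
E_x = 0, E_y = 0, F_x = 0, F_y = -3/4, G_x = 0, G_y = 15/2
EG - F^2 = 27/16;  g^inv = (16/27) * [[13/2, 5/4], [5/4, 1/2]]
first-kind symbols [ij,l] = (1/2)(d_i g_jl + d_j g_il - d_l g_ij): [xx,x] = E_x/2 = 0, [xx,y] = F_x - E_y/2 = 0, [xy,x] = E_y/2 = 0, [xy,y] = G_x/2 = 0, [yy,x] = F_y - G_x/2 = -3/4, [yy,y] = G_y/2 = 15/4
Gamma^x_ij = (G*[ij,x] - F*[ij,y])/(EG - F^2), Gamma^y_ij = (E*[ij,y] - F*[ij,x])/(EG - F^2)
Gamma_xxx = 0, Gamma_xxy = 0, Gamma_xyy = -1/9, Gamma_yxx = 0, Gamma_yxy = 0, Gamma_yyy = 5/9
X = (0, -4/3), Y = (-9/16, -9/8) at the point

Answer: (nabla_X Y)^x = -1/6, (nabla_X Y)^y = -13/6


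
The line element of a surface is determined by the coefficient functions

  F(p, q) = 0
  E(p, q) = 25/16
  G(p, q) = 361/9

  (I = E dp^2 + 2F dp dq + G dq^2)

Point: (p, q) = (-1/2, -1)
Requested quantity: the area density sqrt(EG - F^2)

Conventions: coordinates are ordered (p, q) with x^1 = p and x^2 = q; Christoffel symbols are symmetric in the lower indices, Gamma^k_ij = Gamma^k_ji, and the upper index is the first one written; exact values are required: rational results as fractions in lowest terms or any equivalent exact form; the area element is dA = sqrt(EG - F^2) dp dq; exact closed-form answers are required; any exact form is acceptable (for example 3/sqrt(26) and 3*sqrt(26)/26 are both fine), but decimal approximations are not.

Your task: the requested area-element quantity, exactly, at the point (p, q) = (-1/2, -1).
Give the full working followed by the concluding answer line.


E = 25/16, F = 0, G = 361/9; EG - F^2 = 9025/144

Answer: sqrt(EG - F^2) = 95/12


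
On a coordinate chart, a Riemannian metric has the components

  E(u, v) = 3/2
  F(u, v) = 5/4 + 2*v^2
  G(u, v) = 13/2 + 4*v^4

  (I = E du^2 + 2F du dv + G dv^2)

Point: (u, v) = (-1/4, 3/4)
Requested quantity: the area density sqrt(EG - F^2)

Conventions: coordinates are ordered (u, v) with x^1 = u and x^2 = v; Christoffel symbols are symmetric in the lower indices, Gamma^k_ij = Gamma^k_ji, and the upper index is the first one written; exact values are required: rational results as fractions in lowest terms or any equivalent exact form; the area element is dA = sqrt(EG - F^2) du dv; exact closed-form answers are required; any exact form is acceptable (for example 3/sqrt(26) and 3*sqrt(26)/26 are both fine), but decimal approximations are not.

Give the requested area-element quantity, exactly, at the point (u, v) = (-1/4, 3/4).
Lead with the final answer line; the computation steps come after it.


Answer: sqrt(EG - F^2) = sqrt(1538)/16

E = 3/2, F = 19/8, G = 497/64; EG - F^2 = 769/128


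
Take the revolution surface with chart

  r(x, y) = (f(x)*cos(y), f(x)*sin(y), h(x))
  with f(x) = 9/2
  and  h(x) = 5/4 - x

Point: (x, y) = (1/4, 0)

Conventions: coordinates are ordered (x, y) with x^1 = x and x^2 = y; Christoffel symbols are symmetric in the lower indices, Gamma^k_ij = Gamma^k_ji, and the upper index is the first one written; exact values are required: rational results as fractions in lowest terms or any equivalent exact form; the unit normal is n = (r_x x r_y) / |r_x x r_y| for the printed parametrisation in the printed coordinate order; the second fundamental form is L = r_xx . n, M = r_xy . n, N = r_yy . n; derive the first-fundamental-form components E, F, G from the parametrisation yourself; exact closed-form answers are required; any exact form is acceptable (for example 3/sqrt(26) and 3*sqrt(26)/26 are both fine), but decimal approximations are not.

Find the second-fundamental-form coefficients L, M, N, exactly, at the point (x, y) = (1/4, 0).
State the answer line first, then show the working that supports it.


Answer: L = 0, M = 0, N = -9/2

f = 9/2, f' = 0, f'' = 0, h' = -1, h'' = 0
E = 1, F = 0, G = 81/4; answer radicand W^2 = 1
unnormalised second-form numerators: l = 0, m = 0, n = -9/2; L = l/sqrt(1), and similarly M = m/sqrt(W^2), N = n/sqrt(W^2)


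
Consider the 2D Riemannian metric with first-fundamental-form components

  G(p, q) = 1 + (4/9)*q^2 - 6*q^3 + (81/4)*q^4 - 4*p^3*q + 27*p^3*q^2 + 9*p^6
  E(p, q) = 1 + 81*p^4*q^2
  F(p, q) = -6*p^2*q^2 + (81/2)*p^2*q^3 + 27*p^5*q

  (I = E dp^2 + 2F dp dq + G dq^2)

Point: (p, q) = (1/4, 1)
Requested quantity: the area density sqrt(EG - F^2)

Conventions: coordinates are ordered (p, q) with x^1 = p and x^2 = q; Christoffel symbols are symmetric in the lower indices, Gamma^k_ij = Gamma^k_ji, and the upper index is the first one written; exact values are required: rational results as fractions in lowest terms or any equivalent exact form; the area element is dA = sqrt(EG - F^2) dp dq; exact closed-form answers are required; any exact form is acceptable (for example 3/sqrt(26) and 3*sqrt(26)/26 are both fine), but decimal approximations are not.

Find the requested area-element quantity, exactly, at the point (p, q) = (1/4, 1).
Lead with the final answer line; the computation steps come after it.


Answer: sqrt(EG - F^2) = sqrt(603553)/192

E = 337/256, F = 2235/1024, G = 591889/36864; EG - F^2 = 603553/36864


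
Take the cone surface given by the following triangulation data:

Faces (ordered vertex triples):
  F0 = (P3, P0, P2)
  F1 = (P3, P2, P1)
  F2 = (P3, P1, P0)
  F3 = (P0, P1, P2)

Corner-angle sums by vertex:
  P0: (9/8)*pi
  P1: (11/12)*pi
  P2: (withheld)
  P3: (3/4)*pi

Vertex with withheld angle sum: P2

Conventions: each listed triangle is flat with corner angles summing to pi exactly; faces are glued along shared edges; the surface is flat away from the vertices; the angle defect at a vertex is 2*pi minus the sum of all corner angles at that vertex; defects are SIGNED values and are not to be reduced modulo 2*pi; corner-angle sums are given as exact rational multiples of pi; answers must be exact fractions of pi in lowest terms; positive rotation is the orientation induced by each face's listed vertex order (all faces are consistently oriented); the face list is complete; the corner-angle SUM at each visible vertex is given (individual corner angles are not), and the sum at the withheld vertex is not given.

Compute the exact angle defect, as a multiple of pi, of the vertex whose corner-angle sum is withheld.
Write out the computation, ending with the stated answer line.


V = 4, E = 6, F = 4; chi = V - E + F = 2
Gauss-Bonnet: total defect = 2*pi*chi = 4*pi; visible defects sum to (77/24)*pi

Answer: defect(P2) = (19/24)*pi


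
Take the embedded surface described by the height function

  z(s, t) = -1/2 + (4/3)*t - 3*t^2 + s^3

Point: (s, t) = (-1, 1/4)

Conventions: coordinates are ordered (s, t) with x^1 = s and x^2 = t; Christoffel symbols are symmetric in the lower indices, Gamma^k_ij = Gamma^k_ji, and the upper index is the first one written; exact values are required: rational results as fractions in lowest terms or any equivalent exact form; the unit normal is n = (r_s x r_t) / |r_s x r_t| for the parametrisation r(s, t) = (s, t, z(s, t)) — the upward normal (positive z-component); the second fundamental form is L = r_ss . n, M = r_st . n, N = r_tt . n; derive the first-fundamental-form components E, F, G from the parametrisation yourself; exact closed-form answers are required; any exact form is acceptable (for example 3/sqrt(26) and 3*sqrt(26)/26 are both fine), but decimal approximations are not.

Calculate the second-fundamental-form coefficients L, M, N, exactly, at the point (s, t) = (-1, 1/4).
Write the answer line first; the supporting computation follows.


Answer: L = -36/19, M = 0, N = -36/19

z_s = 3, z_t = -1/6, z_ss = -6, z_st = 0, z_tt = -6
E = 10, F = -1/2, G = 37/36; answer radicand W^2 = 361/36
unnormalised second-form numerators: l = -6, m = 0, n = -6; L = l/sqrt(361/36), and similarly M = m/sqrt(W^2), N = n/sqrt(W^2)


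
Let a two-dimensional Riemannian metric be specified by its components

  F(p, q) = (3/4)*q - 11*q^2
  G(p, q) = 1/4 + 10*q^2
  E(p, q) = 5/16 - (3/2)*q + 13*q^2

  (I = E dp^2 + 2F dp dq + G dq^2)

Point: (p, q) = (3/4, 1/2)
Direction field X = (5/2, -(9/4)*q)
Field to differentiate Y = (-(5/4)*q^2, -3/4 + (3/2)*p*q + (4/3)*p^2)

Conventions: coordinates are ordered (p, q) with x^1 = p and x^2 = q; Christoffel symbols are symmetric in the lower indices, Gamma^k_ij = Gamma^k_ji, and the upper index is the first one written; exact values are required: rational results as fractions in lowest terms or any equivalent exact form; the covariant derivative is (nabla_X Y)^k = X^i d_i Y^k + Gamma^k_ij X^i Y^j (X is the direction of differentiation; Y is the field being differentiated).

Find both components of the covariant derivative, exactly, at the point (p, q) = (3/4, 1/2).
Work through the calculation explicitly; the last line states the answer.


E = 45/16, F = -19/8, G = 11/4 at the point
E_p = 0, E_q = 23/2, F_p = 0, F_q = -41/4, G_p = 0, G_q = 10
EG - F^2 = 67/32;  g^inv = (32/67) * [[11/4, 19/8], [19/8, 45/16]]
first-kind symbols [ij,l] = (1/2)(d_i g_jl + d_j g_il - d_l g_ij): [pp,p] = E_p/2 = 0, [pp,q] = F_p - E_q/2 = -23/4, [pq,p] = E_q/2 = 23/4, [pq,q] = G_p/2 = 0, [qq,p] = F_q - G_p/2 = -41/4, [qq,q] = G_q/2 = 5
Gamma^p_ij = (G*[ij,p] - F*[ij,q])/(EG - F^2), Gamma^q_ij = (E*[ij,q] - F*[ij,p])/(EG - F^2)
Gamma_ppp = -437/67, Gamma_ppq = 506/67, Gamma_pqq = -522/67, Gamma_qpp = -1035/134, Gamma_qpq = 437/67, Gamma_qqq = -329/67
X = (5/2, -9/8), Y = (-5/16, 9/16) at the point

Answer: (nabla_X Y)^p = 52973/2144, (nabla_X Y)^q = 112415/4288


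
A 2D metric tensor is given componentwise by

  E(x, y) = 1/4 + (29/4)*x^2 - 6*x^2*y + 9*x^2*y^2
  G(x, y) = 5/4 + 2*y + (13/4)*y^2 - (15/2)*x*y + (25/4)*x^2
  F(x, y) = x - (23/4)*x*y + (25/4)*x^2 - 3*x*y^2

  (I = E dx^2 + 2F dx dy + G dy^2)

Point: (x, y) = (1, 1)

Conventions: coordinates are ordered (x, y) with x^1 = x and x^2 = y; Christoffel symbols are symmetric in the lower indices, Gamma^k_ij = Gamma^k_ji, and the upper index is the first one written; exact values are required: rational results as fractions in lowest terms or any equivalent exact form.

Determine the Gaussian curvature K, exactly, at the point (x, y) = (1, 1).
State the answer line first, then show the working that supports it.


Answer: K = -8299/59643

E = 21/2, F = -3/2, G = 21/4, EG - F^2 = 423/8 at the point
E_x = 41/2, E_y = 12, F_x = 19/4, F_y = -47/4, G_x = 5, G_y = 1
E_yy = 18, F_xy = -47/4, G_xx = 25/2
K follows from Brioschi's formula, (det M1 - det M2)/(EG - F^2)^2.
M1 = [[-E_yy/2 + F_xy - G_xx/2, E_x/2, F_x - E_y/2], [F_y - G_x/2, E, F], [G_y/2, F, G]] = [[-27, 41/4, -5/4], [-57/4, 21/2, -3/2], [1/2, -3/2, 21/4]]; det M1 = -44073/64
M2 = [[0, E_y/2, G_x/2], [E_y/2, E, F], [G_x/2, F, G]] = [[0, 6, 5/2], [6, 21/2, -3/2], [5/2, -3/2, 21/4]]; det M2 = -2397/8
det M1 - det M2 = -24897/64; K = -24897/64 / (423/8)^2 = -8299/59643


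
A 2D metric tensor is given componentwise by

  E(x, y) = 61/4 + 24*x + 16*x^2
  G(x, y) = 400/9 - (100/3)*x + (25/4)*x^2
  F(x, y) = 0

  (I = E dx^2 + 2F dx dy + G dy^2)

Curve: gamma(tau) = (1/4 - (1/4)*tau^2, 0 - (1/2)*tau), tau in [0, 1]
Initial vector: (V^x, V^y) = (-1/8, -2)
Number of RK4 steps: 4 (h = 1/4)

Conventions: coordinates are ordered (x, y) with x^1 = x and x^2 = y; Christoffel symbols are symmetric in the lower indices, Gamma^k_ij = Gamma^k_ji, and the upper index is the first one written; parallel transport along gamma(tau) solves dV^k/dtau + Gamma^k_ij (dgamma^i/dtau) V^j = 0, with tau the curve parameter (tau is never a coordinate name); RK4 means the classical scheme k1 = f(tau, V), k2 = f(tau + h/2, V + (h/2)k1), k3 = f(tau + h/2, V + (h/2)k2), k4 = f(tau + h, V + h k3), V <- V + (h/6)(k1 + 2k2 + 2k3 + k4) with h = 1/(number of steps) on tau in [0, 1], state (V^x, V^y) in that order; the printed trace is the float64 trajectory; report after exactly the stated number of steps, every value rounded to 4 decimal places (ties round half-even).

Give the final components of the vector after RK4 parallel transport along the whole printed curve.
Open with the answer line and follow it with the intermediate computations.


Answer: V^x = -1.0071, V^y = -1.7161

gamma'(tau) = (-(1/2)*tau, -1/2); f(tau, V)^k = -Gamma^k_ij(gamma(tau)) gamma'^i(tau) V^j; h = 1/4; intermediate values shown to 6 dp
curve data and Christoffel symbols at the stage parameters:
  tau = 0.000000: gamma = (0.250000, 0.000000), gamma' = (0.000000, -0.500000); Gamma_xxx = 0.719101, Gamma_xxy = 0.000000, Gamma_xyy = 0.678839, Gamma_yxx = 0.000000, Gamma_yxy = -0.413793, Gamma_yyy = 0.000000
  tau = 0.125000: gamma = (0.246094, -0.062500), gamma' = (-0.062500, -0.500000); Gamma_xxx = 0.720331, Gamma_xxy = 0.000000, Gamma_xyy = 0.683770, Gamma_yxx = 0.000000, Gamma_yxy = -0.413125, Gamma_yyy = 0.000000
  tau = 0.250000: gamma = (0.234375, -0.125000), gamma' = (-0.125000, -0.500000); Gamma_xxx = 0.724008, Gamma_xxy = 0.000000, Gamma_xyy = 0.698809, Gamma_yxx = 0.000000, Gamma_yxy = -0.411135, Gamma_yyy = 0.000000
  tau = 0.375000: gamma = (0.214844, -0.187500), gamma' = (-0.187500, -0.500000); Gamma_xxx = 0.730086, Gamma_xxy = 0.000000, Gamma_xyy = 0.724713, Gamma_yxx = 0.000000, Gamma_yxy = -0.407860, Gamma_yyy = 0.000000
  tau = 0.500000: gamma = (0.187500, -0.250000), gamma' = (-0.250000, -0.500000); Gamma_xxx = 0.738462, Gamma_xxy = 0.000000, Gamma_xyy = 0.762821, Gamma_yxx = 0.000000, Gamma_yxy = -0.403361, Gamma_yyy = 0.000000
  tau = 0.625000: gamma = (0.152344, -0.312500), gamma' = (-0.312500, -0.500000); Gamma_xxx = 0.748927, Gamma_xxy = 0.000000, Gamma_xyy = 0.815170, Gamma_yxx = 0.000000, Gamma_yxy = -0.397721, Gamma_yyy = 0.000000
  tau = 0.750000: gamma = (0.109375, -0.375000), gamma' = (-0.375000, -0.500000); Gamma_xxx = 0.761081, Gamma_xxy = 0.000000, Gamma_xyy = 0.884685, Gamma_yxx = 0.000000, Gamma_yxy = -0.391039, Gamma_yyy = 0.000000
  tau = 0.875000: gamma = (0.058594, -0.437500), gamma' = (-0.437500, -0.500000); Gamma_xxx = 0.774182, Gamma_xxy = 0.000000, Gamma_xyy = 0.975422, Gamma_yxx = 0.000000, Gamma_yxy = -0.383425, Gamma_yyy = 0.000000
  tau = 1.000000: gamma = (0.000000, -0.500000), gamma' = (-0.500000, -0.500000); Gamma_xxx = 0.786885, Gamma_xxy = 0.000000, Gamma_xyy = 1.092896, Gamma_yxx = 0.000000, Gamma_yxy = -0.375000, Gamma_yyy = 0.000000
step 0: V^x = -0.1250, V^y = -2.0000
step 1: k1 = (-0.678839, 0.025862), k2 = (-0.692113, 0.094905), k3 = (-0.689237, 0.095025), k4 = (-0.717415, 0.162680); V <- V + (h/6)(k1 + 2k2 + 2k3 + k4): V^x = -0.2983, V^y = -1.9763
step 2: k1 = (-0.717529, 0.162885), k2 = (-0.761864, 0.228700), k3 = (-0.759642, 0.229201), k4 = (-0.822062, 0.291975); V <- V + (h/6)(k1 + 2k2 + 2k3 + k4): V^x = -0.4892, V^y = -1.9192
step 3: k1 = (-0.822324, 0.292202), k2 = (-0.905909, 0.351724), k3 = (-0.905322, 0.352877), k4 = (-1.014148, 0.408401); V <- V + (h/6)(k1 + 2k2 + 2k3 + k4): V^x = -0.7167, V^y = -1.8313
step 4: k1 = (-1.014607, 0.408667), k2 = (-1.153932, 0.460340), k3 = (-1.156680, 0.462595), k4 = (-1.333260, 0.510282); V <- V + (h/6)(k1 + 2k2 + 2k3 + k4): V^x = -1.0071, V^y = -1.7161


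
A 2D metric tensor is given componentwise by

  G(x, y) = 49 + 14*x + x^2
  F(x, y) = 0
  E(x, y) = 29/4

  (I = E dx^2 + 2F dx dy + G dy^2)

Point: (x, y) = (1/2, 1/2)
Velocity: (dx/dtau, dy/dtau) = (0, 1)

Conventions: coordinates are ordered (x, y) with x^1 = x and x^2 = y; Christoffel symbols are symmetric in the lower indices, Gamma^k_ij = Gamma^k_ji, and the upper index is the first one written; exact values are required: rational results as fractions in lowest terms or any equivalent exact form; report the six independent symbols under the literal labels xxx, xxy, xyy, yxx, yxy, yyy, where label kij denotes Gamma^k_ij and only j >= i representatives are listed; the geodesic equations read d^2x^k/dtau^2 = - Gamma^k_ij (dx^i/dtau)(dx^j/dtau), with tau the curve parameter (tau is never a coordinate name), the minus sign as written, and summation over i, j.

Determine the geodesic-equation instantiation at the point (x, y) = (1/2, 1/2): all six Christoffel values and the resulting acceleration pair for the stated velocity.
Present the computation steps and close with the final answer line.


E = 29/4, F = 0, G = 225/4 at the point
E_x = 0, E_y = 0, F_x = 0, F_y = 0, G_x = 15, G_y = 0
EG - F^2 = 6525/16;  g^inv = (16/6525) * [[225/4, 0], [0, 29/4]]
first-kind symbols [ij,l] = (1/2)(d_i g_jl + d_j g_il - d_l g_ij): [xx,x] = E_x/2 = 0, [xx,y] = F_x - E_y/2 = 0, [xy,x] = E_y/2 = 0, [xy,y] = G_x/2 = 15/2, [yy,x] = F_y - G_x/2 = -15/2, [yy,y] = G_y/2 = 0
Gamma^x_ij = (G*[ij,x] - F*[ij,y])/(EG - F^2), Gamma^y_ij = (E*[ij,y] - F*[ij,x])/(EG - F^2)
Gamma_xxx = 0, Gamma_xxy = 0, Gamma_xyy = -30/29, Gamma_yxx = 0, Gamma_yxy = 2/15, Gamma_yyy = 0
d^2x/dtau^2 = -(Gamma_xxx*(0)^2 + 2*Gamma_xxy*(0)*(1) + Gamma_xyy*(1)^2) = 30/29
d^2y/dtau^2 = -(Gamma_yxx*(0)^2 + 2*Gamma_yxy*(0)*(1) + Gamma_yyy*(1)^2) = 0

Answer: Gamma_xxx = 0, Gamma_xxy = 0, Gamma_xyy = -30/29, Gamma_yxx = 0, Gamma_yxy = 2/15, Gamma_yyy = 0; accelerations (d^2x/dtau^2, d^2y/dtau^2) = (30/29, 0)


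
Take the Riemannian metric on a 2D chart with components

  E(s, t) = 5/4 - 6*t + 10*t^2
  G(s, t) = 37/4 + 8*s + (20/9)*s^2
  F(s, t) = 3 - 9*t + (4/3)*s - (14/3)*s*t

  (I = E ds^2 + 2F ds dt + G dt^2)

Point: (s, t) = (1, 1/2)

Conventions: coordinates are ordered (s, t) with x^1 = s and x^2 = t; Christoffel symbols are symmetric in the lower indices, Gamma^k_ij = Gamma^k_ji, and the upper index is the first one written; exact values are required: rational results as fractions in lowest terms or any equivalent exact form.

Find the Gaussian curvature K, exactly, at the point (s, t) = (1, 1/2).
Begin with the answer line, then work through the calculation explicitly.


Answer: K = -279040/160801

E = 3/4, F = -5/2, G = 701/36, EG - F^2 = 401/48 at the point
E_s = 0, E_t = 4, F_s = -1, F_t = -41/3, G_s = 112/9, G_t = 0
E_tt = 20, F_st = -14/3, G_ss = 40/9
Evaluate Brioschi's two determinant matrices M1, M2 and divide by (EG - F^2)^2.
M1 = [[-E_tt/2 + F_st - G_ss/2, E_s/2, F_s - E_t/2], [F_t - G_s/2, E, F], [G_t/2, F, G]] = [[-152/9, 0, -3], [-179/9, 3/4, -5/2], [0, -5/2, 701/36]]; det M1 = -7837/27
M2 = [[0, E_t/2, G_s/2], [E_t/2, E, F], [G_s/2, F, G]] = [[0, 2, 56/9], [2, 3/4, -5/2], [56/9, -5/2, 701/36]]; det M2 = -4567/27
det M1 - det M2 = -1090/9; K = -1090/9 / (401/48)^2 = -279040/160801


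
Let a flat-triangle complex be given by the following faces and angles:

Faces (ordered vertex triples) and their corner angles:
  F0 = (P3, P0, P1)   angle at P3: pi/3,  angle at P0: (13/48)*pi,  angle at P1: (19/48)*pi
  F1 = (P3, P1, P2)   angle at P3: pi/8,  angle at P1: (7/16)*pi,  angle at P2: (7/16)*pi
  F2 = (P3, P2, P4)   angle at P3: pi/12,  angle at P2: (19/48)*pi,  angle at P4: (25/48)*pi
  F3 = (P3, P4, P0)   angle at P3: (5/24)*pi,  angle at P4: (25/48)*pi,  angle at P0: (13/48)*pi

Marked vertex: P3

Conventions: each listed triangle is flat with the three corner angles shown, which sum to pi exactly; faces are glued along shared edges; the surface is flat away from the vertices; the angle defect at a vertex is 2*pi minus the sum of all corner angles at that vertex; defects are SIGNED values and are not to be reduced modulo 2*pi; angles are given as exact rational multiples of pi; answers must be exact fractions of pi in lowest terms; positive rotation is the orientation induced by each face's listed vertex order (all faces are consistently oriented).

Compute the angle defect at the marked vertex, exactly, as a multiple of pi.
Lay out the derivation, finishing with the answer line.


Sum of corner angles at P3: (3/4)*pi
defect = 2*pi - (3/4)*pi

Answer: defect(P3) = (5/4)*pi


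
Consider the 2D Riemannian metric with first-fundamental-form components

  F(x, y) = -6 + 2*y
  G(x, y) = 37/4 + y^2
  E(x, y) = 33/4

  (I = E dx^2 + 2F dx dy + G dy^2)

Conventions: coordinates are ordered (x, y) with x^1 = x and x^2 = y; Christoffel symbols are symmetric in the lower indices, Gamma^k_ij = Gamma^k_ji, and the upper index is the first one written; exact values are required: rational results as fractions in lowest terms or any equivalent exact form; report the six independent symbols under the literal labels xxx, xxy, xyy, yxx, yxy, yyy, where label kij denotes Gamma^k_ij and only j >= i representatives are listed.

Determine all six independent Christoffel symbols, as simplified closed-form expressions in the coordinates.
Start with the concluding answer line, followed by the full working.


Answer: Gamma_xxx = 0, Gamma_xxy = 0, Gamma_xyy = (96*y + 296)/(68*y^2 + 384*y + 645), Gamma_yxx = 0, Gamma_yxy = 0, Gamma_yyy = (68*y + 192)/(68*y^2 + 384*y + 645)

E = 33/4; F = -6 + 2*y; G = 37/4 + y^2
Gamma^k_ij = (1/2) g^{kl} (d_i g_jl + d_j g_il - d_l g_ij), with g^inv = (1/(EG-F^2)) [[G, -F], [-F, E]]
first partials: E_x = 0, E_y = 0, F_x = 0, F_y = 2, G_x = 0, G_y = 2*y
D = EG - F^2 = 645/16 + 24*y + (17/4)*y^2
expanded: Gamma^x_xx = (G E_x - 2F F_x + F E_y)/(2D), Gamma^x_xy = (G E_y - F G_x)/(2D), Gamma^x_yy = (2G F_y - G G_x - F G_y)/(2D), Gamma^y_xx = (2E F_x - E E_y - F E_x)/(2D), Gamma^y_xy = (E G_x - F E_y)/(2D), Gamma^y_yy = (E G_y - 2F F_y + F G_x)/(2D); substitute and cancel common factors


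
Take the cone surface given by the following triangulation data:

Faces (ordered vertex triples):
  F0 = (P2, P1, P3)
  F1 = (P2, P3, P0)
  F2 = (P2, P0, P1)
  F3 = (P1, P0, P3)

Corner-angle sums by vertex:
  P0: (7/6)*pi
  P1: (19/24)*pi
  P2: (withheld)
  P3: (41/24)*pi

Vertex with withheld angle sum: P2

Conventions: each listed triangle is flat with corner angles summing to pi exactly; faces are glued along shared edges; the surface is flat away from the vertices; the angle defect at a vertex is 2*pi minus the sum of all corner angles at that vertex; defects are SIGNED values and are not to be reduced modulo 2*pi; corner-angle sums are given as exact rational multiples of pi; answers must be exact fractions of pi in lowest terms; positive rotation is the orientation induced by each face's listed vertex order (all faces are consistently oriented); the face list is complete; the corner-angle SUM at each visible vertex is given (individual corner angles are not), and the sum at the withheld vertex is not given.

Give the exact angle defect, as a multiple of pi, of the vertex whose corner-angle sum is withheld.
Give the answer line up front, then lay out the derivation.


Answer: defect(P2) = (5/3)*pi

V = 4, E = 6, F = 4; chi = V - E + F = 2
Gauss-Bonnet: total defect = 2*pi*chi = 4*pi; visible defects sum to (7/3)*pi


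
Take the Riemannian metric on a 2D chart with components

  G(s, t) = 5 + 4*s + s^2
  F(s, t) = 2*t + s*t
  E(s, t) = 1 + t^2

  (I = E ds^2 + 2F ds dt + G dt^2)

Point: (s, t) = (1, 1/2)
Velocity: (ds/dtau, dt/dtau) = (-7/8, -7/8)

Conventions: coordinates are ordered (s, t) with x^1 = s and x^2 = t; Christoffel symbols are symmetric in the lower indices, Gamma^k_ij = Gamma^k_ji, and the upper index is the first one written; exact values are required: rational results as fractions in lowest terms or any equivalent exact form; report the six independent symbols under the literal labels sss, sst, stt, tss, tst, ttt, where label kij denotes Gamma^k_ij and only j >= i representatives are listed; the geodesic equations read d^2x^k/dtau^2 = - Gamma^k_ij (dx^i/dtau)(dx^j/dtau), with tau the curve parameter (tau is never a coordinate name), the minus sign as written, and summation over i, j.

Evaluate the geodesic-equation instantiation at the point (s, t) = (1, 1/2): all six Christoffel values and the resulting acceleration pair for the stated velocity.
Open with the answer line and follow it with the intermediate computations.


Answer: Gamma_sss = 0, Gamma_sst = 2/41, Gamma_stt = 0, Gamma_tss = 0, Gamma_tst = 12/41, Gamma_ttt = 0; accelerations (d^2s/dtau^2, d^2t/dtau^2) = (-49/656, -147/328)

E = 5/4, F = 3/2, G = 10 at the point
E_s = 0, E_t = 1, F_s = 1/2, F_t = 3, G_s = 6, G_t = 0
EG - F^2 = 41/4;  g^inv = (4/41) * [[10, -3/2], [-3/2, 5/4]]
first-kind symbols [ij,l] = (1/2)(d_i g_jl + d_j g_il - d_l g_ij): [ss,s] = E_s/2 = 0, [ss,t] = F_s - E_t/2 = 0, [st,s] = E_t/2 = 1/2, [st,t] = G_s/2 = 3, [tt,s] = F_t - G_s/2 = 0, [tt,t] = G_t/2 = 0
Gamma^s_ij = (G*[ij,s] - F*[ij,t])/(EG - F^2), Gamma^t_ij = (E*[ij,t] - F*[ij,s])/(EG - F^2)
Gamma_sss = 0, Gamma_sst = 2/41, Gamma_stt = 0, Gamma_tss = 0, Gamma_tst = 12/41, Gamma_ttt = 0
d^2s/dtau^2 = -(Gamma_sss*(-7/8)^2 + 2*Gamma_sst*(-7/8)*(-7/8) + Gamma_stt*(-7/8)^2) = -49/656
d^2t/dtau^2 = -(Gamma_tss*(-7/8)^2 + 2*Gamma_tst*(-7/8)*(-7/8) + Gamma_ttt*(-7/8)^2) = -147/328


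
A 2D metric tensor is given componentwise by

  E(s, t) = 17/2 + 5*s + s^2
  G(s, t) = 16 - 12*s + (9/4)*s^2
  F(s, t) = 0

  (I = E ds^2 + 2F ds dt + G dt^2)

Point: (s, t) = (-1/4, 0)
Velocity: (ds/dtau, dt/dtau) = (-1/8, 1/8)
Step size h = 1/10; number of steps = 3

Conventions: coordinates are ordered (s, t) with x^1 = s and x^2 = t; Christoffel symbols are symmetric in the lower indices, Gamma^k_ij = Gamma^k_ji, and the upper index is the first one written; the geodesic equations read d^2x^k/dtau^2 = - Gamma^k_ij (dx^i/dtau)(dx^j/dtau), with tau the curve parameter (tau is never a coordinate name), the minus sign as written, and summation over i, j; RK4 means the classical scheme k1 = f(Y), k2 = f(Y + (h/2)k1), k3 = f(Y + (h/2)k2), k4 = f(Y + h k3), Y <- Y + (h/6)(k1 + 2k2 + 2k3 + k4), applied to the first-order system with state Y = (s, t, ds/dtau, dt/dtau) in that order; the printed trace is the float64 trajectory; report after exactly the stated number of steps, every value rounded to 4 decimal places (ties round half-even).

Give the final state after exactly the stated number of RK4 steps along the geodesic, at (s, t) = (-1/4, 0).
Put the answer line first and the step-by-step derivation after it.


Answer: s = -0.2884, t = 0.0370, ds/dtau = -0.1307, dt/dtau = 0.1218

f(Y) = (ds/dtau, dt/dtau, -Gamma^s_ij Y'^i Y'^j, -Gamma^t_ij Y'^i Y'^j) with the Gammas evaluated at the stage position; h = 0.100000; intermediate values shown to 6 dp
step 0: s = -0.2500, t = 0.0000, ds/dtau = -0.1250, dt/dtau = 0.1250
step 1:
  k1: at (s, t) = (-0.250000, 0.000000), (ds/dtau, dt/dtau) = (-0.125000, 0.125000); Gamma_sss = 0.307692, Gamma_sst = 0.000000, Gamma_stt = 0.897436, Gamma_tss = 0.000000, Gamma_tst = -0.342857, Gamma_ttt = 0.000000; k1 = (-0.125000, 0.125000, -0.018830, -0.010714)
  k2: at (s, t) = (-0.256250, 0.006250), (ds/dtau, dt/dtau) = (-0.125942, 0.124464); Gamma_sss = 0.308021, Gamma_sst = 0.000000, Gamma_stt = 0.902827, Gamma_tss = 0.000000, Gamma_tst = -0.342124, Gamma_ttt = 0.000000; k2 = (-0.125942, 0.124464, -0.018872, -0.010726)
  k3: at (s, t) = (-0.256297, 0.006223), (ds/dtau, dt/dtau) = (-0.125944, 0.124464); Gamma_sss = 0.308023, Gamma_sst = 0.000000, Gamma_stt = 0.902867, Gamma_tss = 0.000000, Gamma_tst = -0.342119, Gamma_ttt = 0.000000; k3 = (-0.125944, 0.124464, -0.018872, -0.010726)
  k4: at (s, t) = (-0.262594, 0.012446), (ds/dtau, dt/dtau) = (-0.126887, 0.123927); Gamma_sss = 0.308353, Gamma_sst = 0.000000, Gamma_stt = 0.908331, Gamma_tss = 0.000000, Gamma_tst = -0.341383, Gamma_ttt = 0.000000; k4 = (-0.126887, 0.123927, -0.018915, -0.010736)
  Y <- Y + (h/6)(k1 + 2k2 + 2k3 + k4): s = -0.2626, t = 0.0124, ds/dtau = -0.1269, dt/dtau = 0.1239
step 2:
  k1: at (s, t) = (-0.262594, 0.012446), (ds/dtau, dt/dtau) = (-0.126887, 0.123927); Gamma_sss = 0.308353, Gamma_sst = 0.000000, Gamma_stt = 0.908331, Gamma_tss = 0.000000, Gamma_tst = -0.341383, Gamma_ttt = 0.000000; k1 = (-0.126887, 0.123927, -0.018915, -0.010736)
  k2: at (s, t) = (-0.268939, 0.018643), (ds/dtau, dt/dtau) = (-0.127833, 0.123391); Gamma_sss = 0.308685, Gamma_sst = 0.000000, Gamma_stt = 0.913869, Gamma_tss = 0.000000, Gamma_tst = -0.340645, Gamma_ttt = 0.000000; k2 = (-0.127833, 0.123391, -0.018958, -0.010746)
  k3: at (s, t) = (-0.268986, 0.018616), (ds/dtau, dt/dtau) = (-0.127835, 0.123390); Gamma_sss = 0.308687, Gamma_sst = 0.000000, Gamma_stt = 0.913910, Gamma_tss = 0.000000, Gamma_tst = -0.340640, Gamma_ttt = 0.000000; k3 = (-0.127835, 0.123390, -0.018959, -0.010746)
  k4: at (s, t) = (-0.275378, 0.024785), (ds/dtau, dt/dtau) = (-0.128783, 0.122853); Gamma_sss = 0.309021, Gamma_sst = 0.000000, Gamma_stt = 0.919524, Gamma_tss = 0.000000, Gamma_tst = -0.339900, Gamma_ttt = 0.000000; k4 = (-0.128783, 0.122853, -0.019003, -0.010755)
  Y <- Y + (h/6)(k1 + 2k2 + 2k3 + k4): s = -0.2754, t = 0.0248, ds/dtau = -0.1288, dt/dtau = 0.1229
step 3:
  k1: at (s, t) = (-0.275378, 0.024785), (ds/dtau, dt/dtau) = (-0.128783, 0.122853); Gamma_sss = 0.309021, Gamma_sst = 0.000000, Gamma_stt = 0.919524, Gamma_tss = 0.000000, Gamma_tst = -0.339900, Gamma_ttt = 0.000000; k1 = (-0.128783, 0.122853, -0.019003, -0.010755)
  k2: at (s, t) = (-0.281817, 0.030928), (ds/dtau, dt/dtau) = (-0.129733, 0.122315); Gamma_sss = 0.309356, Gamma_sst = 0.000000, Gamma_stt = 0.925213, Gamma_tss = 0.000000, Gamma_tst = -0.339157, Gamma_ttt = 0.000000; k2 = (-0.129733, 0.122315, -0.019049, -0.010764)
  k3: at (s, t) = (-0.281864, 0.030901), (ds/dtau, dt/dtau) = (-0.129736, 0.122315); Gamma_sss = 0.309358, Gamma_sst = 0.000000, Gamma_stt = 0.925255, Gamma_tss = 0.000000, Gamma_tst = -0.339152, Gamma_ttt = 0.000000; k3 = (-0.129736, 0.122315, -0.019050, -0.010764)
  k4: at (s, t) = (-0.288351, 0.037017), (ds/dtau, dt/dtau) = (-0.130688, 0.121776); Gamma_sss = 0.309694, Gamma_sst = 0.000000, Gamma_stt = 0.931022, Gamma_tss = 0.000000, Gamma_tst = -0.338407, Gamma_ttt = 0.000000; k4 = (-0.130688, 0.121776, -0.019096, -0.010771)
  Y <- Y + (h/6)(k1 + 2k2 + 2k3 + k4): s = -0.2884, t = 0.0370, ds/dtau = -0.1307, dt/dtau = 0.1218


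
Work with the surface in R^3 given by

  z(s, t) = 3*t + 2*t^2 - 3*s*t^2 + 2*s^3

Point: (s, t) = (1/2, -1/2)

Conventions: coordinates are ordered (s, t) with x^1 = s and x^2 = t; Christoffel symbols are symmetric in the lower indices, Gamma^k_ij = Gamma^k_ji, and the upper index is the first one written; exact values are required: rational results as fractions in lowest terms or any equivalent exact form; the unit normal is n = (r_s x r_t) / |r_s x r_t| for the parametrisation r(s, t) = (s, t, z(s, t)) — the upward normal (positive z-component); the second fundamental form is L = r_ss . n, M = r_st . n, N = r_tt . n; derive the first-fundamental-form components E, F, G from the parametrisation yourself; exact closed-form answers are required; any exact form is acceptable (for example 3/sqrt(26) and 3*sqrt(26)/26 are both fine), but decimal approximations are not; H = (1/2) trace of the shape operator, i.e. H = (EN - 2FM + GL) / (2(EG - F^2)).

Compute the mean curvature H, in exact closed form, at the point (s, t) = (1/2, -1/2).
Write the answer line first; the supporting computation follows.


Answer: H = 1082*sqrt(5)/3125

z_s = 3/4, z_t = 5/2, z_ss = 6, z_st = 3, z_tt = 1
E = 25/16, F = 15/8, G = 29/4; answer radicand W^2 = 125/16
unnormalised second-form numerators: l = 6, m = 3, n = 1; L = l/sqrt(125/16), and similarly M = m/sqrt(W^2), N = n/sqrt(W^2)
H = (E*n - 2*F*m + G*l) / (2*(EG - F^2)*sqrt(W^2)); E*n - 2*F*m + G*l = 541/16, EG - F^2 = 125/16, so H = (541/250)/sqrt(125/16)
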